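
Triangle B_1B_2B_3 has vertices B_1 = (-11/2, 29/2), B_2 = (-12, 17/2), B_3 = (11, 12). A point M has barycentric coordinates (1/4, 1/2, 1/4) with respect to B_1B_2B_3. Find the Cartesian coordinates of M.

(-37/8, 87/8)

M = (1/4)·B_1 + (1/2)·B_2 + (1/4)·B_3.
x-coordinate: (1/4)·(-11/2) + (1/2)·(-12) + (1/4)·11 = -37/8.
y-coordinate: (1/4)·(29/2) + (1/2)·(17/2) + (1/4)·12 = 87/8.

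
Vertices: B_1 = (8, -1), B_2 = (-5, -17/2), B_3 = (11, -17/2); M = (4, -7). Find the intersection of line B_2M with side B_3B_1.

(10, -6)

Barycentric coordinates of M with respect to B_1B_2B_3: (1/5, 2/5, 2/5).
On side B_3B_1 the B_2-coordinate is zero; dropping M's B_2-weight 2/5 and renormalizing the remaining 2/5 : 1/5 gives weights 2/3, 1/3 on B_3, B_1.
N = (2/3)·(11, -17/2) + (1/3)·(8, -1) = (10, -6).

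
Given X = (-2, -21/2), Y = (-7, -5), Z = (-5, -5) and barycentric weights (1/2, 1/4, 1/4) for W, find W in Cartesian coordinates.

W = (1/2)·X + (1/4)·Y + (1/4)·Z.
x-coordinate: (1/2)·(-2) + (1/4)·(-7) + (1/4)·(-5) = -4.
y-coordinate: (1/2)·(-21/2) + (1/4)·(-5) + (1/4)·(-5) = -31/4.

(-4, -31/4)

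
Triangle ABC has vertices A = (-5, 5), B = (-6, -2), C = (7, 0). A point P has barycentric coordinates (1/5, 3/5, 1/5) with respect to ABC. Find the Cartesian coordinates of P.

P = (1/5)·A + (3/5)·B + (1/5)·C.
x-coordinate: (1/5)·(-5) + (3/5)·(-6) + (1/5)·7 = -16/5.
y-coordinate: (1/5)·5 + (3/5)·(-2) + (1/5)·0 = -1/5.

(-16/5, -1/5)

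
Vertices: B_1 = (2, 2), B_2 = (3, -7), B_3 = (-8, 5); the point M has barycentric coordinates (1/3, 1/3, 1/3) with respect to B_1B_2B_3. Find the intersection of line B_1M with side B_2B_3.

(-5/2, -1)

Line B_1M meets B_2B_3 where the B_1-coordinate vanishes; zeroing M's B_1-weight and renormalizing leaves B_2, B_3-weights 1/3 : 1/3 → (1/2, 1/2).
So N = (1/2)·B_2 + (1/2)·B_3 = (-5/2, -1).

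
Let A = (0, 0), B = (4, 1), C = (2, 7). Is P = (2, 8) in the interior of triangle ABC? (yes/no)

no

Barycentric coordinates of P: (-1/13, -1/13, 15/13).
The three coordinates are negative, negative, positive; a point is interior exactly when all three are positive.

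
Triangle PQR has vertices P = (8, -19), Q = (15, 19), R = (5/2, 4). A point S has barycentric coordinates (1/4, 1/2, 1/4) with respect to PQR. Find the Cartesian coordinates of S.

(81/8, 23/4)

S = (1/4)·P + (1/2)·Q + (1/4)·R.
x-coordinate: (1/4)·8 + (1/2)·15 + (1/4)·(5/2) = 81/8.
y-coordinate: (1/4)·(-19) + (1/2)·19 + (1/4)·4 = 23/4.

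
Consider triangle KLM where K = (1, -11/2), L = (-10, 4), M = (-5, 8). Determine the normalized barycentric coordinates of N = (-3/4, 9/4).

Signed area of the reference triangle: [KLM] = ½·(1·(4−8) + (-10)·(8−(-11/2)) + (-5)·(-11/2−4)) = ½·(-4 − 135 + 95/2) = -183/4.
[NLM] = ½·((-3/4)·(4−8) + (-10)·(8−(9/4)) + (-5)·(9/4−4)) = ½·(3 − 115/2 + 35/4) = -183/8, so the K-coordinate is (-183/8)/(-183/4) = 1/2.
[KNM] = ½·(1·(9/4−8) + (-3/4)·(8−(-11/2)) + (-5)·(-11/2−(9/4))) = ½·(-23/4 − 81/8 + 155/4) = 183/16, so the L-coordinate is -1/4.
[KLN] = ½·(1·(4−(9/4)) + (-10)·(9/4−(-11/2)) + (-3/4)·(-11/2−4)) = ½·(7/4 − 155/2 + 57/8) = -549/16, so the M-coordinate is 3/4.

(1/2, -1/4, 3/4)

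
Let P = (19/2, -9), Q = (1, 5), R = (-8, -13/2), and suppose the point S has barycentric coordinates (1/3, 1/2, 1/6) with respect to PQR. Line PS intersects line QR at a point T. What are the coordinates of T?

Line PS meets QR where the P-coordinate vanishes; zeroing S's P-weight and renormalizing leaves Q, R-weights 1/2 : 1/6 → (3/4, 1/4).
So T = (3/4)·Q + (1/4)·R = (-5/4, 17/8).

(-5/4, 17/8)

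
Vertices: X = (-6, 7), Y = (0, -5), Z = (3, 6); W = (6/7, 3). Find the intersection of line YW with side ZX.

(6/5, 31/5)

Barycentric coordinates of W with respect to XYZ: (1/7, 2/7, 4/7).
On side ZX the Y-coordinate is zero; dropping W's Y-weight 2/7 and renormalizing the remaining 4/7 : 1/7 gives weights 4/5, 1/5 on Z, X.
V = (4/5)·(3, 6) + (1/5)·(-6, 7) = (6/5, 31/5).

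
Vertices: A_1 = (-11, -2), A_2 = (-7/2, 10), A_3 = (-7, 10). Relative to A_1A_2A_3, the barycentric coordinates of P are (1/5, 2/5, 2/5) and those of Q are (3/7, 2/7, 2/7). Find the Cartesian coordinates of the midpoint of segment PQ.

Barycentric coordinates of the midpoint are the average: (11/35, 12/35, 12/35).
Converting: (11/35)·A_1 + (12/35)·A_2 + (12/35)·A_3 = (-247/35, 218/35).

(-247/35, 218/35)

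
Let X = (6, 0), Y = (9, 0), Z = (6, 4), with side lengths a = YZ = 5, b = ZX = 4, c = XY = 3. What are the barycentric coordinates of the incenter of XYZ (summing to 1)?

(5/12, 1/3, 1/4)

The incenter has barycentric coordinates proportional to the opposite side lengths: (5 : 4 : 3).
Normalizing by 5+4+3 = 12 gives (5/12, 1/3, 1/4).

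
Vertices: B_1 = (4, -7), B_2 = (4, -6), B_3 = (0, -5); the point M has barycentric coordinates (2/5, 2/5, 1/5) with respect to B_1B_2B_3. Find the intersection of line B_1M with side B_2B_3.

Line B_1M meets B_2B_3 where the B_1-coordinate vanishes; zeroing M's B_1-weight and renormalizing leaves B_2, B_3-weights 2/5 : 1/5 → (2/3, 1/3).
So N = (2/3)·B_2 + (1/3)·B_3 = (8/3, -17/3).

(8/3, -17/3)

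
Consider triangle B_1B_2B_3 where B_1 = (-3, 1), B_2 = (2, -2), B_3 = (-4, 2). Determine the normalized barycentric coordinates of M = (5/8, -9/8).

Signed area of the reference triangle: [B_1B_2B_3] = ½·((-3)·(-2−2) + 2·(2−1) + (-4)·(1−(-2))) = ½·(12 + 2 − 12) = 1.
[MB_2B_3] = ½·((5/8)·(-2−2) + 2·(2−(-9/8)) + (-4)·(-9/8−(-2))) = ½·(-5/2 + 25/4 − 7/2) = 1/8, so the B_1-coordinate is (1/8)/1 = 1/8.
[B_1MB_3] = ½·((-3)·(-9/8−2) + (5/8)·(2−1) + (-4)·(1−(-9/8))) = ½·(75/8 + 5/8 − 17/2) = 3/4, so the B_2-coordinate is 3/4.
[B_1B_2M] = ½·((-3)·(-2−(-9/8)) + 2·(-9/8−1) + (5/8)·(1−(-2))) = ½·(21/8 − 17/4 + 15/8) = 1/8, so the B_3-coordinate is 1/8.

(1/8, 3/4, 1/8)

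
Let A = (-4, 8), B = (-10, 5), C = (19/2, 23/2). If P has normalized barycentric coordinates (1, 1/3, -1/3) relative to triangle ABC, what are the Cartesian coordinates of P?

P = 1·A + (1/3)·B + (-1/3)·C.
x-coordinate: 1·(-4) + (1/3)·(-10) + (-1/3)·(19/2) = -21/2.
y-coordinate: 1·8 + (1/3)·5 + (-1/3)·(23/2) = 35/6.

(-21/2, 35/6)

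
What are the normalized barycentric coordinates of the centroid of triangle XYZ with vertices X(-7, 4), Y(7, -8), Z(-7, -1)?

The centroid is the average of the vertices, so each weight is 1/3.

(1/3, 1/3, 1/3)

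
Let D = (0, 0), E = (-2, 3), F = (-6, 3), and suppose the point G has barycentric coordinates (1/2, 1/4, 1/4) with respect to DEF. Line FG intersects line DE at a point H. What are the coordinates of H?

Line FG meets DE where the F-coordinate vanishes; zeroing G's F-weight and renormalizing leaves D, E-weights 1/2 : 1/4 → (2/3, 1/3).
So H = (2/3)·D + (1/3)·E = (-2/3, 1).

(-2/3, 1)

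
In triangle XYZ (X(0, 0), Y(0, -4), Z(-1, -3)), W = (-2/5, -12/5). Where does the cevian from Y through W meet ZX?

(-4/7, -12/7)

Barycentric coordinates of W with respect to XYZ: (3/10, 3/10, 2/5).
On side ZX the Y-coordinate is zero; dropping W's Y-weight 3/10 and renormalizing the remaining 2/5 : 3/10 gives weights 4/7, 3/7 on Z, X.
V = (4/7)·(-1, -3) + (3/7)·(0, 0) = (-4/7, -12/7).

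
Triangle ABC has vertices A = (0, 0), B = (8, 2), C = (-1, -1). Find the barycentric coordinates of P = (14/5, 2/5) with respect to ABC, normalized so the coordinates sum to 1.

(1/5, 2/5, 2/5)

Signed area of the reference triangle: [ABC] = ½·(0·(2−(-1)) + 8·(-1−0) + (-1)·(0−2)) = ½·(0 − 8 + 2) = -3.
[PBC] = ½·((14/5)·(2−(-1)) + 8·(-1−(2/5)) + (-1)·(2/5−2)) = ½·(42/5 − 56/5 + 8/5) = -3/5, so the A-coordinate is (-3/5)/(-3) = 1/5.
[APC] = ½·(0·(2/5−(-1)) + (14/5)·(-1−0) + (-1)·(0−(2/5))) = ½·(0 − 14/5 + 2/5) = -6/5, so the B-coordinate is 2/5.
[ABP] = ½·(0·(2−(2/5)) + 8·(2/5−0) + (14/5)·(0−2)) = ½·(0 + 16/5 − 28/5) = -6/5, so the C-coordinate is 2/5.
Check: 1/5 + 2/5 + 2/5 = 1.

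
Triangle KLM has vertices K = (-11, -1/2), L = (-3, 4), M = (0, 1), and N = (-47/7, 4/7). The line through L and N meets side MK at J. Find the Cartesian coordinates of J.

Barycentric coordinates of N with respect to KLM: (4/7, 1/7, 2/7).
On side MK the L-coordinate is zero; dropping N's L-weight 1/7 and renormalizing the remaining 2/7 : 4/7 gives weights 1/3, 2/3 on M, K.
J = (1/3)·(0, 1) + (2/3)·(-11, -1/2) = (-22/3, 0).

(-22/3, 0)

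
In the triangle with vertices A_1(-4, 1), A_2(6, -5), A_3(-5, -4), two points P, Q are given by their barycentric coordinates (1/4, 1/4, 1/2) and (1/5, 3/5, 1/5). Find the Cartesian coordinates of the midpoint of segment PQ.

Barycentric coordinates of the midpoint are the average: (9/40, 17/40, 7/20).
Converting: (9/40)·A_1 + (17/40)·A_2 + (7/20)·A_3 = (-1/10, -33/10).

(-1/10, -33/10)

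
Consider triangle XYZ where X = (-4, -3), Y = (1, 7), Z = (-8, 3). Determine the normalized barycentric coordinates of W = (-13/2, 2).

Signed area of the reference triangle: [XYZ] = ½·((-4)·(7−3) + 1·(3−(-3)) + (-8)·(-3−7)) = ½·(-16 + 6 + 80) = 35.
[WYZ] = ½·((-13/2)·(7−3) + 1·(3−2) + (-8)·(2−7)) = ½·(-26 + 1 + 40) = 15/2, so the X-coordinate is (15/2)/35 = 3/14.
[XWZ] = ½·((-4)·(2−3) + (-13/2)·(3−(-3)) + (-8)·(-3−2)) = ½·(4 − 39 + 40) = 5/2, so the Y-coordinate is 1/14.
[XYW] = ½·((-4)·(7−2) + 1·(2−(-3)) + (-13/2)·(-3−7)) = ½·(-20 + 5 + 65) = 25, so the Z-coordinate is 5/7.

(3/14, 1/14, 5/7)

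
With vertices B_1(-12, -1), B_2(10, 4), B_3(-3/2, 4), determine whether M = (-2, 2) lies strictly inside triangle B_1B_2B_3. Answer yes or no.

Barycentric coordinates of M: (2/5, 37/115, 32/115).
The three coordinates are positive, positive, positive; a point is interior exactly when all three are positive.

yes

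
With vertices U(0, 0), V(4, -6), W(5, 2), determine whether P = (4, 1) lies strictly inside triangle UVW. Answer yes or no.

Barycentric coordinates of P: (7/38, 3/38, 14/19).
The three coordinates are positive, positive, positive; a point is interior exactly when all three are positive.

yes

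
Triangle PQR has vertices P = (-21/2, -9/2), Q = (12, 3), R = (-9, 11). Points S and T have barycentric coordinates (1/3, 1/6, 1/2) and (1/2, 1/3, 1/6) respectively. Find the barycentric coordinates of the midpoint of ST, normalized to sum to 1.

Since both coordinate triples sum to 1, the midpoint's barycentrics are the componentwise average.
(1/3+1/2)/2 = 5/12; similarly 1/4 and 1/3.

(5/12, 1/4, 1/3)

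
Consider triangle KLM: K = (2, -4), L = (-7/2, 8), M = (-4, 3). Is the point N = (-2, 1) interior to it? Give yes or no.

yes

Barycentric coordinates of N: (22/67, 4/67, 41/67).
The three coordinates are positive, positive, positive; a point is interior exactly when all three are positive.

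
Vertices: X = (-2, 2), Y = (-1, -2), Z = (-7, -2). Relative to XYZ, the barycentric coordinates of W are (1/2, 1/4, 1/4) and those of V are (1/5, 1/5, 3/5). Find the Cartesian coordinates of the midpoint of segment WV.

Barycentric coordinates of the midpoint are the average: (7/20, 9/40, 17/40).
Converting: (7/20)·X + (9/40)·Y + (17/40)·Z = (-39/10, -3/5).

(-39/10, -3/5)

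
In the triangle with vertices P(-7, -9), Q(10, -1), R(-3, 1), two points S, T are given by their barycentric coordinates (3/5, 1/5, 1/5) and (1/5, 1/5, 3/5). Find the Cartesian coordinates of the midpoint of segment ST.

Barycentric coordinates of the midpoint are the average: (2/5, 1/5, 2/5).
Converting: (2/5)·P + (1/5)·Q + (2/5)·R = (-2, -17/5).

(-2, -17/5)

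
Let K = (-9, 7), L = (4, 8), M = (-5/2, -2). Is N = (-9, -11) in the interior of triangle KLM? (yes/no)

no

Barycentric coordinates of N: (1/19, -18/19, 36/19).
The three coordinates are positive, negative, positive; a point is interior exactly when all three are positive.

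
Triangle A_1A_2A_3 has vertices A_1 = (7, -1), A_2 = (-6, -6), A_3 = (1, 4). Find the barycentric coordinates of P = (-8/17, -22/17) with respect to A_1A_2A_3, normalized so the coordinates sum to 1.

(4/17, 7/17, 6/17)

Signed area of the reference triangle: [A_1A_2A_3] = ½·(7·(-6−4) + (-6)·(4−(-1)) + 1·(-1−(-6))) = ½·(-70 − 30 + 5) = -95/2.
[PA_2A_3] = ½·((-8/17)·(-6−4) + (-6)·(4−(-22/17)) + 1·(-22/17−(-6))) = ½·(80/17 − 540/17 + 80/17) = -190/17, so the A_1-coordinate is (-190/17)/(-95/2) = 4/17.
[A_1PA_3] = ½·(7·(-22/17−4) + (-8/17)·(4−(-1)) + 1·(-1−(-22/17))) = ½·(-630/17 − 40/17 + 5/17) = -665/34, so the A_2-coordinate is 7/17.
[A_1A_2P] = ½·(7·(-6−(-22/17)) + (-6)·(-22/17−(-1)) + (-8/17)·(-1−(-6))) = ½·(-560/17 + 30/17 − 40/17) = -285/17, so the A_3-coordinate is 6/17.
Check: 4/17 + 7/17 + 6/17 = 1.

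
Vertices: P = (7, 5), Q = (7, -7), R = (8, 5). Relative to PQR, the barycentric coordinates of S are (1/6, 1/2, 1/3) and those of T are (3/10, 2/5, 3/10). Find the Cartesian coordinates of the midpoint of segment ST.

Barycentric coordinates of the midpoint are the average: (7/30, 9/20, 19/60).
Converting: (7/30)·P + (9/20)·Q + (19/60)·R = (439/60, -2/5).

(439/60, -2/5)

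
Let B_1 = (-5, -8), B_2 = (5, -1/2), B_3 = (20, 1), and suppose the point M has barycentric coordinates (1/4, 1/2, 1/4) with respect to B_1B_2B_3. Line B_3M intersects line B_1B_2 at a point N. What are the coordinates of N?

(5/3, -3)

Line B_3M meets B_1B_2 where the B_3-coordinate vanishes; zeroing M's B_3-weight and renormalizing leaves B_1, B_2-weights 1/4 : 1/2 → (1/3, 2/3).
So N = (1/3)·B_1 + (2/3)·B_2 = (5/3, -3).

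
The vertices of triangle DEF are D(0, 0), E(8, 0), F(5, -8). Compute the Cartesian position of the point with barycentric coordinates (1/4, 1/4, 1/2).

(9/2, -4)

G = (1/4)·D + (1/4)·E + (1/2)·F.
x-coordinate: (1/4)·0 + (1/4)·8 + (1/2)·5 = 9/2.
y-coordinate: (1/4)·0 + (1/4)·0 + (1/2)·(-8) = -4.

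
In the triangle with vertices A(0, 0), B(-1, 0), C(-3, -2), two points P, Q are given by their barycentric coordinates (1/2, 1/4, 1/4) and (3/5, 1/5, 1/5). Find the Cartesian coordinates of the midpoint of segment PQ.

(-9/10, -9/20)

Barycentric coordinates of the midpoint are the average: (11/20, 9/40, 9/40).
Converting: (11/20)·A + (9/40)·B + (9/40)·C = (-9/10, -9/20).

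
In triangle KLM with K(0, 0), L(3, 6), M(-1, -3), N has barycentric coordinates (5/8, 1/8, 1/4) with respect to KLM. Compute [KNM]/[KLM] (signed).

The signed ratio [KNM]/[KLM] equals the barycentric coordinate of N at vertex L, which is 1/8.

1/8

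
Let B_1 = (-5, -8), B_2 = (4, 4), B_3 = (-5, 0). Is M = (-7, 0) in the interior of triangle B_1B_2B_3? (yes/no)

no

Barycentric coordinates of M: (-1/9, -2/9, 4/3).
The three coordinates are negative, negative, positive; a point is interior exactly when all three are positive.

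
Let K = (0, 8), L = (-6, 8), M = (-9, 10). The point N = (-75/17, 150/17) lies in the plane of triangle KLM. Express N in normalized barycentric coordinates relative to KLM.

Signed area of the reference triangle: [KLM] = ½·(0·(8−10) + (-6)·(10−8) + (-9)·(8−8)) = ½·(0 − 12 + 0) = -6.
[NLM] = ½·((-75/17)·(8−10) + (-6)·(10−(150/17)) + (-9)·(150/17−8)) = ½·(150/17 − 120/17 − 126/17) = -48/17, so the K-coordinate is (-48/17)/(-6) = 8/17.
[KNM] = ½·(0·(150/17−10) + (-75/17)·(10−8) + (-9)·(8−(150/17))) = ½·(0 − 150/17 + 126/17) = -12/17, so the L-coordinate is 2/17.
[KLN] = ½·(0·(8−(150/17)) + (-6)·(150/17−8) + (-75/17)·(8−8)) = ½·(0 − 84/17 + 0) = -42/17, so the M-coordinate is 7/17.

(8/17, 2/17, 7/17)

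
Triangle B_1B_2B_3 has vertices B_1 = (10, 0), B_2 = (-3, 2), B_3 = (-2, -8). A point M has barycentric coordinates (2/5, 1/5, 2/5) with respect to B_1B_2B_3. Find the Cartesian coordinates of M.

(13/5, -14/5)

M = (2/5)·B_1 + (1/5)·B_2 + (2/5)·B_3.
x-coordinate: (2/5)·10 + (1/5)·(-3) + (2/5)·(-2) = 13/5.
y-coordinate: (2/5)·0 + (1/5)·2 + (2/5)·(-8) = -14/5.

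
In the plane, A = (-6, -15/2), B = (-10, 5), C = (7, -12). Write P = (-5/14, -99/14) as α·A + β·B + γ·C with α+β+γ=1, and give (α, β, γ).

Signed area of the reference triangle: [ABC] = ½·((-6)·(5−(-12)) + (-10)·(-12−(-15/2)) + 7·(-15/2−5)) = ½·(-102 + 45 − 175/2) = -289/4.
[PBC] = ½·((-5/14)·(5−(-12)) + (-10)·(-12−(-99/14)) + 7·(-99/14−5)) = ½·(-85/14 + 345/7 − 169/2) = -289/14, so the A-coordinate is (-289/14)/(-289/4) = 2/7.
[APC] = ½·((-6)·(-99/14−(-12)) + (-5/14)·(-12−(-15/2)) + 7·(-15/2−(-99/14))) = ½·(-207/7 + 45/28 − 3) = -867/56, so the B-coordinate is 3/14.
[ABP] = ½·((-6)·(5−(-99/14)) + (-10)·(-99/14−(-15/2)) + (-5/14)·(-15/2−5)) = ½·(-507/7 − 30/7 + 125/28) = -289/8, so the C-coordinate is 1/2.
Check: 2/7 + 3/14 + 1/2 = 1.

(2/7, 3/14, 1/2)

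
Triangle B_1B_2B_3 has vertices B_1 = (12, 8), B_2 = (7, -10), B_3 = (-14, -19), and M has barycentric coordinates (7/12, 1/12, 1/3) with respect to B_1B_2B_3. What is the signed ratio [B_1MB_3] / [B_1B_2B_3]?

1/12

The signed ratio [B_1MB_3]/[B_1B_2B_3] equals the barycentric coordinate of M at vertex B_2, which is 1/12.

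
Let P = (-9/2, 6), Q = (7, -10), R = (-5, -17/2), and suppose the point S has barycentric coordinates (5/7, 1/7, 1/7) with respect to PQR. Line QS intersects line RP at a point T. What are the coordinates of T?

(-55/12, 43/12)

Line QS meets RP where the Q-coordinate vanishes; zeroing S's Q-weight and renormalizing leaves R, P-weights 1/7 : 5/7 → (1/6, 5/6).
So T = (1/6)·R + (5/6)·P = (-55/12, 43/12).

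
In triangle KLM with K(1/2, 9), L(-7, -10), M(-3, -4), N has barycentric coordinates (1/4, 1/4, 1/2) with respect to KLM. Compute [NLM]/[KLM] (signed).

1/4

The signed ratio [NLM]/[KLM] equals the barycentric coordinate of N at vertex K, which is 1/4.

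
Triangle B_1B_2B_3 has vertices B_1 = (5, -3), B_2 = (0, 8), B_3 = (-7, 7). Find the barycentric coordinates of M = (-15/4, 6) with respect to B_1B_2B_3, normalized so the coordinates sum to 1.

(1/8, 1/4, 5/8)

Signed area of the reference triangle: [B_1B_2B_3] = ½·(5·(8−7) + 0·(7−(-3)) + (-7)·(-3−8)) = ½·(5 + 0 + 77) = 41.
[MB_2B_3] = ½·((-15/4)·(8−7) + 0·(7−6) + (-7)·(6−8)) = ½·(-15/4 + 0 + 14) = 41/8, so the B_1-coordinate is (41/8)/41 = 1/8.
[B_1MB_3] = ½·(5·(6−7) + (-15/4)·(7−(-3)) + (-7)·(-3−6)) = ½·(-5 − 75/2 + 63) = 41/4, so the B_2-coordinate is 1/4.
[B_1B_2M] = ½·(5·(8−6) + 0·(6−(-3)) + (-15/4)·(-3−8)) = ½·(10 + 0 + 165/4) = 205/8, so the B_3-coordinate is 5/8.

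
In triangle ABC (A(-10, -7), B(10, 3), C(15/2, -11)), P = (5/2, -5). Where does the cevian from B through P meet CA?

Barycentric coordinates of P with respect to ABC: (1/3, 1/3, 1/3).
On side CA the B-coordinate is zero; dropping P's B-weight 1/3 and renormalizing the remaining 1/3 : 1/3 gives weights 1/2, 1/2 on C, A.
Q = (1/2)·(15/2, -11) + (1/2)·(-10, -7) = (-5/4, -9).

(-5/4, -9)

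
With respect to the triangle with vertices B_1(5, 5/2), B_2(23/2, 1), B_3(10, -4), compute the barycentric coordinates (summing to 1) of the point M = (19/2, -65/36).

Signed area of the reference triangle: [B_1B_2B_3] = ½·(5·(1−(-4)) + (23/2)·(-4−(5/2)) + 10·(5/2−1)) = ½·(25 − 299/4 + 15) = -139/8.
[MB_2B_3] = ½·((19/2)·(1−(-4)) + (23/2)·(-4−(-65/36)) + 10·(-65/36−1)) = ½·(95/2 − 1817/72 − 505/18) = -139/48, so the B_1-coordinate is (-139/48)/(-139/8) = 1/6.
[B_1MB_3] = ½·(5·(-65/36−(-4)) + (19/2)·(-4−(5/2)) + 10·(5/2−(-65/36))) = ½·(395/36 − 247/4 + 775/18) = -139/36, so the B_2-coordinate is 2/9.
[B_1B_2M] = ½·(5·(1−(-65/36)) + (23/2)·(-65/36−(5/2)) + (19/2)·(5/2−1)) = ½·(505/36 − 3565/72 + 57/4) = -1529/144, so the B_3-coordinate is 11/18.

(1/6, 2/9, 11/18)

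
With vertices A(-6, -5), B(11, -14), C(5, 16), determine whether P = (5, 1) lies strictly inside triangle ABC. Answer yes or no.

yes

Barycentric coordinates of P: (15/76, 55/152, 67/152).
The three coordinates are positive, positive, positive; a point is interior exactly when all three are positive.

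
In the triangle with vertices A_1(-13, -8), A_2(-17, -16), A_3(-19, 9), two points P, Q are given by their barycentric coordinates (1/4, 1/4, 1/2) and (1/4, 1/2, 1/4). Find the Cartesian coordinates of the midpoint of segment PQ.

(-67/4, -37/8)

Barycentric coordinates of the midpoint are the average: (1/4, 3/8, 3/8).
Converting: (1/4)·A_1 + (3/8)·A_2 + (3/8)·A_3 = (-67/4, -37/8).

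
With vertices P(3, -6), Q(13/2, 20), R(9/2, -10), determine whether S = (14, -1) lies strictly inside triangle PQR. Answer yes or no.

no

Barycentric coordinates of S: (-267/53, 103/106, 537/106).
The three coordinates are negative, positive, positive; a point is interior exactly when all three are positive.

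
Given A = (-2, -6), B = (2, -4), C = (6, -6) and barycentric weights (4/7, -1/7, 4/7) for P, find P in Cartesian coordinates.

P = (4/7)·A + (-1/7)·B + (4/7)·C.
x-coordinate: (4/7)·(-2) + (-1/7)·2 + (4/7)·6 = 2.
y-coordinate: (4/7)·(-6) + (-1/7)·(-4) + (4/7)·(-6) = -44/7.

(2, -44/7)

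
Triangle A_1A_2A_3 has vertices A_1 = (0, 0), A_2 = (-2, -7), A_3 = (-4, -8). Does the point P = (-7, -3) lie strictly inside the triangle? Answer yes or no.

Barycentric coordinates of P: (13/12, -11/3, 43/12).
The three coordinates are positive, negative, positive; a point is interior exactly when all three are positive.

no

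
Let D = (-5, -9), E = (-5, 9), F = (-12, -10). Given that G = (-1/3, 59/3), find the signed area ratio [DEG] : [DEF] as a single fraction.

[DEF] = ½·((-5)·(9−(-10)) + (-5)·(-10−(-9)) + (-12)·(-9−9)) = ½·(-95 + 5 + 216) = 63.
[DEG] = ½·((-5)·(9−(59/3)) + (-5)·(59/3−(-9)) + (-1/3)·(-9−9)) = ½·(160/3 − 430/3 + 6) = -42, so the ratio is (-42)/63 = -2/3.

-2/3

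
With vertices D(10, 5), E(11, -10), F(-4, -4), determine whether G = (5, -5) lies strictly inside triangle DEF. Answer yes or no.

Barycentric coordinates of G: (13/73, 95/219, 85/219).
The three coordinates are positive, positive, positive; a point is interior exactly when all three are positive.

yes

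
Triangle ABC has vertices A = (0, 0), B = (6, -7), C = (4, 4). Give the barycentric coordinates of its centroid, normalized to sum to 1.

The centroid is the average of the vertices, so each weight is 1/3.

(1/3, 1/3, 1/3)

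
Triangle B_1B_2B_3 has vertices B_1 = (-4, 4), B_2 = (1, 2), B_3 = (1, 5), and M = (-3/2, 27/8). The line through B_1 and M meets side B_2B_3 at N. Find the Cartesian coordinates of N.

Barycentric coordinates of M with respect to B_1B_2B_3: (1/2, 3/8, 1/8).
On side B_2B_3 the B_1-coordinate is zero; dropping M's B_1-weight 1/2 and renormalizing the remaining 3/8 : 1/8 gives weights 3/4, 1/4 on B_2, B_3.
N = (3/4)·(1, 2) + (1/4)·(1, 5) = (1, 11/4).

(1, 11/4)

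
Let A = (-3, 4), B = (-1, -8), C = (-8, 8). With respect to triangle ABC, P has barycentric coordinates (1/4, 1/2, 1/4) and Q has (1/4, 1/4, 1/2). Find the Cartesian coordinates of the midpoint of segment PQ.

(-33/8, 1)

Barycentric coordinates of the midpoint are the average: (1/4, 3/8, 3/8).
Converting: (1/4)·A + (3/8)·B + (3/8)·C = (-33/8, 1).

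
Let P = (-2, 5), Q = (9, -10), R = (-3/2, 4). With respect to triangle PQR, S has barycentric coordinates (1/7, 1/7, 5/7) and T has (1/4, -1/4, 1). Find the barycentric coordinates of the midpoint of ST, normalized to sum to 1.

(11/56, -3/56, 6/7)

Since both coordinate triples sum to 1, the midpoint's barycentrics are the componentwise average.
(1/7+1/4)/2 = 11/56; similarly -3/56 and 6/7.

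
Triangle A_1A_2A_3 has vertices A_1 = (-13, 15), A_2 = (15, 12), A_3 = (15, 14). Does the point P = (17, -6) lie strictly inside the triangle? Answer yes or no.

no

Barycentric coordinates of P: (-1/14, 279/28, -249/28).
The three coordinates are negative, positive, negative; a point is interior exactly when all three are positive.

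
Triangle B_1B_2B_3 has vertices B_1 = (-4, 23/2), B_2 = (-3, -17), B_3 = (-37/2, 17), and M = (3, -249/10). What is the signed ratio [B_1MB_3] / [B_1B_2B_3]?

6/5

[B_1B_2B_3] = ½·((-4)·(-17−17) + (-3)·(17−(23/2)) + (-37/2)·(23/2−(-17))) = ½·(136 − 33/2 − 2109/4) = -1631/8.
[B_1MB_3] = ½·((-4)·(-249/10−17) + 3·(17−(23/2)) + (-37/2)·(23/2−(-249/10))) = ½·(838/5 + 33/2 − 3367/5) = -4893/20, so the ratio is (-4893/20)/(-1631/8) = 6/5.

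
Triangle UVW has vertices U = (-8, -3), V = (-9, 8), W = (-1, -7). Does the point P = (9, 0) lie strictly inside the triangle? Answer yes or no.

no

Barycentric coordinates of P: (-206/73, 89/73, 190/73).
The three coordinates are negative, positive, positive; a point is interior exactly when all three are positive.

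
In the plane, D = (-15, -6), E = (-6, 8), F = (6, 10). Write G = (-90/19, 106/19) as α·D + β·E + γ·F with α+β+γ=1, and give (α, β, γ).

Signed area of the reference triangle: [DEF] = ½·((-15)·(8−10) + (-6)·(10−(-6)) + 6·(-6−8)) = ½·(30 − 96 − 84) = -75.
[GEF] = ½·((-90/19)·(8−10) + (-6)·(10−(106/19)) + 6·(106/19−8)) = ½·(180/19 − 504/19 − 276/19) = -300/19, so the D-coordinate is (-300/19)/(-75) = 4/19.
[DGF] = ½·((-15)·(106/19−10) + (-90/19)·(10−(-6)) + 6·(-6−(106/19))) = ½·(1260/19 − 1440/19 − 1320/19) = -750/19, so the E-coordinate is 10/19.
[DEG] = ½·((-15)·(8−(106/19)) + (-6)·(106/19−(-6)) + (-90/19)·(-6−8)) = ½·(-690/19 − 1320/19 + 1260/19) = -375/19, so the F-coordinate is 5/19.

(4/19, 10/19, 5/19)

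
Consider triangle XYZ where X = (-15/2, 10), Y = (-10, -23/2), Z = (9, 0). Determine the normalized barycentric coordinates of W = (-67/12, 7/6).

(1/2, 1/3, 1/6)

Signed area of the reference triangle: [XYZ] = ½·((-15/2)·(-23/2−0) + (-10)·(0−10) + 9·(10−(-23/2))) = ½·(345/4 + 100 + 387/2) = 1519/8.
[WYZ] = ½·((-67/12)·(-23/2−0) + (-10)·(0−(7/6)) + 9·(7/6−(-23/2))) = ½·(1541/24 + 35/3 + 114) = 1519/16, so the X-coordinate is (1519/16)/(1519/8) = 1/2.
[XWZ] = ½·((-15/2)·(7/6−0) + (-67/12)·(0−10) + 9·(10−(7/6))) = ½·(-35/4 + 335/6 + 159/2) = 1519/24, so the Y-coordinate is 1/3.
[XYW] = ½·((-15/2)·(-23/2−(7/6)) + (-10)·(7/6−10) + (-67/12)·(10−(-23/2))) = ½·(95 + 265/3 − 2881/24) = 1519/48, so the Z-coordinate is 1/6.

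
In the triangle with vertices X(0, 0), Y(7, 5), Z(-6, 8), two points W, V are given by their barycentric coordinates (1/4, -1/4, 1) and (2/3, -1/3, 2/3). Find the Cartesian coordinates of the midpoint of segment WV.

Barycentric coordinates of the midpoint are the average: (11/24, -7/24, 5/6).
Converting: (11/24)·X + (-7/24)·Y + (5/6)·Z = (-169/24, 125/24).

(-169/24, 125/24)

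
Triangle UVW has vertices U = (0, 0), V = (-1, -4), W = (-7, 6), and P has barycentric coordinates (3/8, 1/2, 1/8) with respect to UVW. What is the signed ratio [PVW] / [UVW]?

3/8

The signed ratio [PVW]/[UVW] equals the barycentric coordinate of P at vertex U, which is 3/8.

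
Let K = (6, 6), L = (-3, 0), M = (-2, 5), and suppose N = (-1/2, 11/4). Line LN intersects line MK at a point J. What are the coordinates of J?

(2, 11/2)

Barycentric coordinates of N with respect to KLM: (1/4, 1/2, 1/4).
On side MK the L-coordinate is zero; dropping N's L-weight 1/2 and renormalizing the remaining 1/4 : 1/4 gives weights 1/2, 1/2 on M, K.
J = (1/2)·(-2, 5) + (1/2)·(6, 6) = (2, 11/2).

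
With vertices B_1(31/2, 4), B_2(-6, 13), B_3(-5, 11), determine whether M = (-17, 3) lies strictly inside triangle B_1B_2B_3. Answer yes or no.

no

Barycentric coordinates of M: (-16/17, -124/17, 157/17).
The three coordinates are negative, negative, positive; a point is interior exactly when all three are positive.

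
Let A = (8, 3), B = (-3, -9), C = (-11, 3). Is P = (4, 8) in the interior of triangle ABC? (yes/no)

no

Barycentric coordinates of P: (55/57, -5/12, 103/228).
The three coordinates are positive, negative, positive; a point is interior exactly when all three are positive.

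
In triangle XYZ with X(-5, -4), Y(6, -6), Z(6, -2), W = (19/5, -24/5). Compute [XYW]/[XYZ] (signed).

1/5

[XYZ] = ½·((-5)·(-6−(-2)) + 6·(-2−(-4)) + 6·(-4−(-6))) = ½·(20 + 12 + 12) = 22.
[XYW] = ½·((-5)·(-6−(-24/5)) + 6·(-24/5−(-4)) + (19/5)·(-4−(-6))) = ½·(6 − 24/5 + 38/5) = 22/5, so the ratio is (22/5)/22 = 1/5.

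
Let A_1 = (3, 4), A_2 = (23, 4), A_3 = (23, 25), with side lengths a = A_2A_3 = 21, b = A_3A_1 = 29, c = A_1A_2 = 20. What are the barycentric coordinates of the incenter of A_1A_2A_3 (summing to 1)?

(3/10, 29/70, 2/7)

The incenter has barycentric coordinates proportional to the opposite side lengths: (21 : 29 : 20).
Normalizing by 21+29+20 = 70 gives (3/10, 29/70, 2/7).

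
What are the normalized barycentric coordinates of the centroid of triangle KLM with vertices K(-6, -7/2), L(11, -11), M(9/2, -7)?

(1/3, 1/3, 1/3)

The centroid is the average of the vertices, so each weight is 1/3.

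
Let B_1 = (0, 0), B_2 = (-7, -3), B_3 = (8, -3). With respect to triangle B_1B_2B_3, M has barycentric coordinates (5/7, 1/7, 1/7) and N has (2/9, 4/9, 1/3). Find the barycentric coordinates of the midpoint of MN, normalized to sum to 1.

Since both coordinate triples sum to 1, the midpoint's barycentrics are the componentwise average.
(5/7+2/9)/2 = 59/126; similarly 37/126 and 5/21.

(59/126, 37/126, 5/21)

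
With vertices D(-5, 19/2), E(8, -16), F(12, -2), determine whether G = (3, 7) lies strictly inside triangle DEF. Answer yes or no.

Barycentric coordinates of G: (81/142, -99/568, 343/568).
The three coordinates are positive, negative, positive; a point is interior exactly when all three are positive.

no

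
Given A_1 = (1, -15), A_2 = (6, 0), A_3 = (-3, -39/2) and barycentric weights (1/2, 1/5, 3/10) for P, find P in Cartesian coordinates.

P = (1/2)·A_1 + (1/5)·A_2 + (3/10)·A_3.
x-coordinate: (1/2)·1 + (1/5)·6 + (3/10)·(-3) = 4/5.
y-coordinate: (1/2)·(-15) + (1/5)·0 + (3/10)·(-39/2) = -267/20.

(4/5, -267/20)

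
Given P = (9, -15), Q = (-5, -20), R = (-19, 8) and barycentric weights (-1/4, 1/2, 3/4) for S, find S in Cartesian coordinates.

(-19, -1/4)

S = (-1/4)·P + (1/2)·Q + (3/4)·R.
x-coordinate: (-1/4)·9 + (1/2)·(-5) + (3/4)·(-19) = -19.
y-coordinate: (-1/4)·(-15) + (1/2)·(-20) + (3/4)·8 = -1/4.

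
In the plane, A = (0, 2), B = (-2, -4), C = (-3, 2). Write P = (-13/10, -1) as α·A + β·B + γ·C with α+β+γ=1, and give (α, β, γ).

Signed area of the reference triangle: [ABC] = ½·(0·(-4−2) + (-2)·(2−2) + (-3)·(2−(-4))) = ½·(0 + 0 − 18) = -9.
[PBC] = ½·((-13/10)·(-4−2) + (-2)·(2−(-1)) + (-3)·(-1−(-4))) = ½·(39/5 − 6 − 9) = -18/5, so the A-coordinate is (-18/5)/(-9) = 2/5.
[APC] = ½·(0·(-1−2) + (-13/10)·(2−2) + (-3)·(2−(-1))) = ½·(0 + 0 − 9) = -9/2, so the B-coordinate is 1/2.
[ABP] = ½·(0·(-4−(-1)) + (-2)·(-1−2) + (-13/10)·(2−(-4))) = ½·(0 + 6 − 39/5) = -9/10, so the C-coordinate is 1/10.
Check: 2/5 + 1/2 + 1/10 = 1.

(2/5, 1/2, 1/10)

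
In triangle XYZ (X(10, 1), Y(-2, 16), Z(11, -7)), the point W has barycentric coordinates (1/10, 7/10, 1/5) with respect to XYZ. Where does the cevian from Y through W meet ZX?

Line YW meets ZX where the Y-coordinate vanishes; zeroing W's Y-weight and renormalizing leaves Z, X-weights 1/5 : 1/10 → (2/3, 1/3).
So V = (2/3)·Z + (1/3)·X = (32/3, -13/3).

(32/3, -13/3)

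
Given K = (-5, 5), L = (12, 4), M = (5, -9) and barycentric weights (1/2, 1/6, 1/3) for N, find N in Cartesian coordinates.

(7/6, 1/6)

N = (1/2)·K + (1/6)·L + (1/3)·M.
x-coordinate: (1/2)·(-5) + (1/6)·12 + (1/3)·5 = 7/6.
y-coordinate: (1/2)·5 + (1/6)·4 + (1/3)·(-9) = 1/6.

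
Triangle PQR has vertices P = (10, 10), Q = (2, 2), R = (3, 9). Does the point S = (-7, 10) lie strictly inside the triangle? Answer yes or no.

Barycentric coordinates of S: (-71/48, -17/48, 17/6).
The three coordinates are negative, negative, positive; a point is interior exactly when all three are positive.

no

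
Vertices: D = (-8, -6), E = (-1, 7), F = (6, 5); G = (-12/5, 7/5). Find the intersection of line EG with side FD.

Barycentric coordinates of G with respect to DEF: (2/5, 2/5, 1/5).
On side FD the E-coordinate is zero; dropping G's E-weight 2/5 and renormalizing the remaining 1/5 : 2/5 gives weights 1/3, 2/3 on F, D.
H = (1/3)·(6, 5) + (2/3)·(-8, -6) = (-10/3, -7/3).

(-10/3, -7/3)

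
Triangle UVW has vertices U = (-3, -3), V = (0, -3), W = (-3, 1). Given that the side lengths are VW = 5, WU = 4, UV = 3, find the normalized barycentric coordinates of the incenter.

(5/12, 1/3, 1/4)

The incenter has barycentric coordinates proportional to the opposite side lengths: (5 : 4 : 3).
Normalizing by 5+4+3 = 12 gives (5/12, 1/3, 1/4).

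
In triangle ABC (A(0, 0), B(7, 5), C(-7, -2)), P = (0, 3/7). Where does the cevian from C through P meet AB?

(7/6, 5/6)

Barycentric coordinates of P with respect to ABC: (5/7, 1/7, 1/7).
On side AB the C-coordinate is zero; dropping P's C-weight 1/7 and renormalizing the remaining 5/7 : 1/7 gives weights 5/6, 1/6 on A, B.
Q = (5/6)·(0, 0) + (1/6)·(7, 5) = (7/6, 5/6).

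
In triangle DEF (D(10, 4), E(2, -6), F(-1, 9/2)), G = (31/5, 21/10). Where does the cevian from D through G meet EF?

(1/2, -3/4)

Barycentric coordinates of G with respect to DEF: (3/5, 1/5, 1/5).
On side EF the D-coordinate is zero; dropping G's D-weight 3/5 and renormalizing the remaining 1/5 : 1/5 gives weights 1/2, 1/2 on E, F.
H = (1/2)·(2, -6) + (1/2)·(-1, 9/2) = (1/2, -3/4).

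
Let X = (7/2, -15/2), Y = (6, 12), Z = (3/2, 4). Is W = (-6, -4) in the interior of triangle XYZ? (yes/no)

Barycentric coordinates of W: (-96/271, -409/271, 776/271).
The three coordinates are negative, negative, positive; a point is interior exactly when all three are positive.

no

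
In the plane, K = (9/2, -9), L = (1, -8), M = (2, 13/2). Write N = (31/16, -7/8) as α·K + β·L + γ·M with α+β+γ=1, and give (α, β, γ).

(1/8, 3/8, 1/2)

Signed area of the reference triangle: [KLM] = ½·((9/2)·(-8−(13/2)) + 1·(13/2−(-9)) + 2·(-9−(-8))) = ½·(-261/4 + 31/2 − 2) = -207/8.
[NLM] = ½·((31/16)·(-8−(13/2)) + 1·(13/2−(-7/8)) + 2·(-7/8−(-8))) = ½·(-899/32 + 59/8 + 57/4) = -207/64, so the K-coordinate is (-207/64)/(-207/8) = 1/8.
[KNM] = ½·((9/2)·(-7/8−(13/2)) + (31/16)·(13/2−(-9)) + 2·(-9−(-7/8))) = ½·(-531/16 + 961/32 − 65/4) = -621/64, so the L-coordinate is 3/8.
[KLN] = ½·((9/2)·(-8−(-7/8)) + 1·(-7/8−(-9)) + (31/16)·(-9−(-8))) = ½·(-513/16 + 65/8 − 31/16) = -207/16, so the M-coordinate is 1/2.
Check: 1/8 + 3/8 + 1/2 = 1.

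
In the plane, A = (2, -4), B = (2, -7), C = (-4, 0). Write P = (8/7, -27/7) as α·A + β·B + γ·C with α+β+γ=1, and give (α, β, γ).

(5/7, 1/7, 1/7)

Signed area of the reference triangle: [ABC] = ½·(2·(-7−0) + 2·(0−(-4)) + (-4)·(-4−(-7))) = ½·(-14 + 8 − 12) = -9.
[PBC] = ½·((8/7)·(-7−0) + 2·(0−(-27/7)) + (-4)·(-27/7−(-7))) = ½·(-8 + 54/7 − 88/7) = -45/7, so the A-coordinate is (-45/7)/(-9) = 5/7.
[APC] = ½·(2·(-27/7−0) + (8/7)·(0−(-4)) + (-4)·(-4−(-27/7))) = ½·(-54/7 + 32/7 + 4/7) = -9/7, so the B-coordinate is 1/7.
[ABP] = ½·(2·(-7−(-27/7)) + 2·(-27/7−(-4)) + (8/7)·(-4−(-7))) = ½·(-44/7 + 2/7 + 24/7) = -9/7, so the C-coordinate is 1/7.
Check: 5/7 + 1/7 + 1/7 = 1.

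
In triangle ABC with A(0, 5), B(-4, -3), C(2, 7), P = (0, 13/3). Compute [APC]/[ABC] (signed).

[ABC] = ½·(0·(-3−7) + (-4)·(7−5) + 2·(5−(-3))) = ½·(0 − 8 + 16) = 4.
[APC] = ½·(0·(13/3−7) + 0·(7−5) + 2·(5−(13/3))) = ½·(0 + 0 + 4/3) = 2/3, so the ratio is (2/3)/4 = 1/6.

1/6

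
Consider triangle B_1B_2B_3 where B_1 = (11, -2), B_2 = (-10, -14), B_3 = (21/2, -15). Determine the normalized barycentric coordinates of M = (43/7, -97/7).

Signed area of the reference triangle: [B_1B_2B_3] = ½·(11·(-14−(-15)) + (-10)·(-15−(-2)) + (21/2)·(-2−(-14))) = ½·(11 + 130 + 126) = 267/2.
[MB_2B_3] = ½·((43/7)·(-14−(-15)) + (-10)·(-15−(-97/7)) + (21/2)·(-97/7−(-14))) = ½·(43/7 + 80/7 + 3/2) = 267/28, so the B_1-coordinate is (267/28)/(267/2) = 1/14.
[B_1MB_3] = ½·(11·(-97/7−(-15)) + (43/7)·(-15−(-2)) + (21/2)·(-2−(-97/7))) = ½·(88/7 − 559/7 + 249/2) = 801/28, so the B_2-coordinate is 3/14.
[B_1B_2M] = ½·(11·(-14−(-97/7)) + (-10)·(-97/7−(-2)) + (43/7)·(-2−(-14))) = ½·(-11/7 + 830/7 + 516/7) = 1335/14, so the B_3-coordinate is 5/7.
Check: 1/14 + 3/14 + 5/7 = 1.

(1/14, 3/14, 5/7)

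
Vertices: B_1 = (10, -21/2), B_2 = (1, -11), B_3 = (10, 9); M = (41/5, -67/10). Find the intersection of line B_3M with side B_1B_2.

Barycentric coordinates of M with respect to B_1B_2B_3: (3/5, 1/5, 1/5).
On side B_1B_2 the B_3-coordinate is zero; dropping M's B_3-weight 1/5 and renormalizing the remaining 3/5 : 1/5 gives weights 3/4, 1/4 on B_1, B_2.
N = (3/4)·(10, -21/2) + (1/4)·(1, -11) = (31/4, -85/8).

(31/4, -85/8)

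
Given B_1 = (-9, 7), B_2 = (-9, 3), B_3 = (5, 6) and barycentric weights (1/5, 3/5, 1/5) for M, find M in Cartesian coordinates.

M = (1/5)·B_1 + (3/5)·B_2 + (1/5)·B_3.
x-coordinate: (1/5)·(-9) + (3/5)·(-9) + (1/5)·5 = -31/5.
y-coordinate: (1/5)·7 + (3/5)·3 + (1/5)·6 = 22/5.

(-31/5, 22/5)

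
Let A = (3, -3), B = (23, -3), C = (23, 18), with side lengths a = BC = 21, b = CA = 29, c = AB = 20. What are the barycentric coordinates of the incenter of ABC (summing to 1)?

(3/10, 29/70, 2/7)

The incenter has barycentric coordinates proportional to the opposite side lengths: (21 : 29 : 20).
Normalizing by 21+29+20 = 70 gives (3/10, 29/70, 2/7).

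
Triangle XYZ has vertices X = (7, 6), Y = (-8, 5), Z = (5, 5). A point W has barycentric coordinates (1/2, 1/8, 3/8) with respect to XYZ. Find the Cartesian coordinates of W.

W = (1/2)·X + (1/8)·Y + (3/8)·Z.
x-coordinate: (1/2)·7 + (1/8)·(-8) + (3/8)·5 = 35/8.
y-coordinate: (1/2)·6 + (1/8)·5 + (3/8)·5 = 11/2.

(35/8, 11/2)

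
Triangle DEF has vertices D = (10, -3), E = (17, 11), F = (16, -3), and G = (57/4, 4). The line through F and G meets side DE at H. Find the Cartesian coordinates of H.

Barycentric coordinates of G with respect to DEF: (3/8, 1/2, 1/8).
On side DE the F-coordinate is zero; dropping G's F-weight 1/8 and renormalizing the remaining 3/8 : 1/2 gives weights 3/7, 4/7 on D, E.
H = (3/7)·(10, -3) + (4/7)·(17, 11) = (14, 5).

(14, 5)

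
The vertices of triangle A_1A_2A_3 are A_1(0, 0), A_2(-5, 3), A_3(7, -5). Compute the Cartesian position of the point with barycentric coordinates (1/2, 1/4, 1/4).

P = (1/2)·A_1 + (1/4)·A_2 + (1/4)·A_3.
x-coordinate: (1/2)·0 + (1/4)·(-5) + (1/4)·7 = 1/2.
y-coordinate: (1/2)·0 + (1/4)·3 + (1/4)·(-5) = -1/2.

(1/2, -1/2)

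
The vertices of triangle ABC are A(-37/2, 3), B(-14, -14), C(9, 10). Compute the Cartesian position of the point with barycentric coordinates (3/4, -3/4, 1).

P = (3/4)·A + (-3/4)·B + 1·C.
x-coordinate: (3/4)·(-37/2) + (-3/4)·(-14) + 1·9 = 45/8.
y-coordinate: (3/4)·3 + (-3/4)·(-14) + 1·10 = 91/4.

(45/8, 91/4)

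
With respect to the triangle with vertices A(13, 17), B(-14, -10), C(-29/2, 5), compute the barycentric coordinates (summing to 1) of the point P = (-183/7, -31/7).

Signed area of the reference triangle: [ABC] = ½·(13·(-10−5) + (-14)·(5−17) + (-29/2)·(17−(-10))) = ½·(-195 + 168 − 783/2) = -837/4.
[PBC] = ½·((-183/7)·(-10−5) + (-14)·(5−(-31/7)) + (-29/2)·(-31/7−(-10))) = ½·(2745/7 − 132 − 1131/14) = 2511/28, so the A-coordinate is (2511/28)/(-837/4) = -3/7.
[APC] = ½·(13·(-31/7−5) + (-183/7)·(5−17) + (-29/2)·(17−(-31/7))) = ½·(-858/7 + 2196/7 − 2175/7) = -837/14, so the B-coordinate is 2/7.
[ABP] = ½·(13·(-10−(-31/7)) + (-14)·(-31/7−17) + (-183/7)·(17−(-10))) = ½·(-507/7 + 300 − 4941/7) = -1674/7, so the C-coordinate is 8/7.
Check: -3/7 + 2/7 + 8/7 = 1.

(-3/7, 2/7, 8/7)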